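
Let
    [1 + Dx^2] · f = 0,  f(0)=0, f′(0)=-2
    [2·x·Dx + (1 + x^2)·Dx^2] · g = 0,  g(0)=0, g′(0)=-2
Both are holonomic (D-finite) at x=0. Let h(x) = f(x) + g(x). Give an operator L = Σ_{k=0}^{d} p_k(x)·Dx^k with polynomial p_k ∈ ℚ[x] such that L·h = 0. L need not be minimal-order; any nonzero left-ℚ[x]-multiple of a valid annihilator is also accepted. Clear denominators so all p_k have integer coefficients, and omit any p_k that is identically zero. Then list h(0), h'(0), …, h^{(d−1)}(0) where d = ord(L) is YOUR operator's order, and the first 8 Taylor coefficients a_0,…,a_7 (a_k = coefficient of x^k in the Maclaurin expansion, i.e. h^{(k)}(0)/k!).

f: a_k = 0, -2, 0, 1/3, 0, -1/60, 0, 1/2520, …
g: a_k = 0, -2, 0, 2/3, 0, -2/5, 0, 2/7, …
Weyl lclm of L_f,L_g ⇒ L₀ (ord ≤ 4).
L = (-22·x + 28·x^3 + 2·x^5)·Dx + (-1 + 7·x^2 + 9·x^4 + x^6)·Dx^2 + (-22·x + 28·x^3 + 2·x^5)·Dx^3 + (-1 + 7·x^2 + 9·x^4 + x^6)·Dx^4  (order 4).
h: a_k = 0, -4, 0, 1, 0, -5/12, 0, 103/360, …
ICs: h(0) = 0, h′(0) = -4, h′′(0) = 0, h′′′(0) = 6.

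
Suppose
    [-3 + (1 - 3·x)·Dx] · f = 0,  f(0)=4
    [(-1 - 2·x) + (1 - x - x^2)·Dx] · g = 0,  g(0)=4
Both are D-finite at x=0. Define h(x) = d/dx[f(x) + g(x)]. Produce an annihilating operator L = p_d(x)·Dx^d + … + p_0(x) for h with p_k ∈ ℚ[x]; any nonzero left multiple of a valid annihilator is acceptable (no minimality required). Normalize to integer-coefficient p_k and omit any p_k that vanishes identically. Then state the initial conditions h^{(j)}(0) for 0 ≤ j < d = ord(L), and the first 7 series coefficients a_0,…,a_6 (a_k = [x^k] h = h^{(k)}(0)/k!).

f: a_k = 4, 12, 36, 108, 324, 972, 2916, …
g: a_k = 4, 4, 8, 12, 20, 32, 52, …
Weyl lclm of L_f,L_g ⇒ L₀ (ord ≤ 2).
h=h₀': d/dx-closure on L₀ ⇒ L.
L = (54 + 72·x + 216·x^2 - 72·x^3 + 54·x^4) + (-18 - 30·x + 90·x^2 + 120·x^3 - 45·x^4 + 54·x^5)·Dx + (1 + 2·x - 25·x^2 + 30·x^3 - 3·x^5 + 9·x^6)·Dx^2  (order 2).
h: a_k = 16, 88, 360, 1376, 5020, 17808, 61824, …
ICs: h(0) = 16, h′(0) = 88.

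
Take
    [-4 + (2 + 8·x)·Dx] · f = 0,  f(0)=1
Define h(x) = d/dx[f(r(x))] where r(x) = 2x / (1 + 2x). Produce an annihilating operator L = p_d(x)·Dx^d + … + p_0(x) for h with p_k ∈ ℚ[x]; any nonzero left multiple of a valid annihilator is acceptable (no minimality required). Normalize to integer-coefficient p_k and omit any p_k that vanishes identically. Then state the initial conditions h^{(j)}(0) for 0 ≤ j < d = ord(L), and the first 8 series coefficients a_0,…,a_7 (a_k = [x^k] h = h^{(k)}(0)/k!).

L = (-8 - 40·x) + (-1 - 12·x - 20·x^2)·Dx  (order 1).
h: a_k = 4, -32, 240, -1920, 16320, -144384, 1309952, -12083200, …
ICs: h(0) = 4.

f: a_k = 1, 2, -2, 4, -10, 28, -84, 264, …
L₀ from L_f via x↦r, Dx↦r'^{-1}Dx.
h₀' ⇒ L via d/dx closure of L₀.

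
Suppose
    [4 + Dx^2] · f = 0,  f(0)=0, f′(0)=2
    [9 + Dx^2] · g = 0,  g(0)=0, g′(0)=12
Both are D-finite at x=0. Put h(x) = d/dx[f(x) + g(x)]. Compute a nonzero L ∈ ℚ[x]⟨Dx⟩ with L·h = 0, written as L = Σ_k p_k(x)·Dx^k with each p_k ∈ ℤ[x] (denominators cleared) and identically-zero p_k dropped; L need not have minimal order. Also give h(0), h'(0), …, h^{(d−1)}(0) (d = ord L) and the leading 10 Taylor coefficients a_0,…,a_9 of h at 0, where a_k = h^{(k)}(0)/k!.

f: a_k = 0, 2, 0, -4/3, 0, 4/15, 0, -8/315, 0, 4/2835, …
g: a_k = 0, 12, 0, -18, 0, 81/10, 0, -243/140, 0, 243/1120, …
Sum ⇒ L₀ = lclm(L_f,L_g) in ℚ(x)⟨Dx⟩.
h=h₀': d/dx-closure on L₀ ⇒ L.
L = 36 + 13·Dx^2 + Dx^4  (order 4).
h: a_k = 14, 0, -58, 0, 251/6, 0, -2219/180, 0, 19811/10080, 0, …
ICs: h(0) = 14, h′(0) = 0, h′′(0) = -116, h′′′(0) = 0.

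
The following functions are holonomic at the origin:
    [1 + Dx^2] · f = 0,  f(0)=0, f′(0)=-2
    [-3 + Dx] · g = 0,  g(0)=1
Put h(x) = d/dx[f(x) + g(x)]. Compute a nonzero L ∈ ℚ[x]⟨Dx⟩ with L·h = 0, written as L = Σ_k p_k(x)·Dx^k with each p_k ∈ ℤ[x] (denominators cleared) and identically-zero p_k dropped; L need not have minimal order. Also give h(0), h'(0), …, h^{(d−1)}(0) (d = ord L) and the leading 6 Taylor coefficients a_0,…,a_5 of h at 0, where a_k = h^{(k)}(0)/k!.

f: a_k = 0, -2, 0, 1/3, 0, -1/60, …
g: a_k = 1, 3, 9/2, 9/2, 27/8, 81/40, …
Sum ⇒ L₀ = lclm(L_f,L_g) in ℚ(x)⟨Dx⟩.
Derive L from L₀ (diff closure).
L = 3 - Dx + 3·Dx^2 - Dx^3  (order 3).
h: a_k = 1, 9, 29/2, 27/2, 241/24, 243/40, …
ICs: h(0) = 1, h′(0) = 9, h′′(0) = 29.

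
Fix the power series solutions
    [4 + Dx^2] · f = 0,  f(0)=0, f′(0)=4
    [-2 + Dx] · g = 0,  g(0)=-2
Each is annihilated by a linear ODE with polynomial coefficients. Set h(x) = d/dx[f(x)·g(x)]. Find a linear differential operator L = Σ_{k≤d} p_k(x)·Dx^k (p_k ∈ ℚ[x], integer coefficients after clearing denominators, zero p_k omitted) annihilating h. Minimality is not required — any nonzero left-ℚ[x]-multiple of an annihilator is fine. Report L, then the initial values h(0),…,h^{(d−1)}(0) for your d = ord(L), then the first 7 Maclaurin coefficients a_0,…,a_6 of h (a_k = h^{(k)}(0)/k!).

f: a_k = 0, 4, 0, -8/3, 0, 8/15, 0, …
g: a_k = -2, -4, -4, -8/3, -4/3, -8/15, -8/45, …
Product ⇒ symmetric product L₀, ord ≤ 2.
h=h₀': d/dx-closure on L₀ ⇒ L.
L = 8 - 4·Dx + Dx^2  (order 2).
h: a_k = -8, -32, -32, 0, 64/3, 256/15, 256/45, …
ICs: h(0) = -8, h′(0) = -32.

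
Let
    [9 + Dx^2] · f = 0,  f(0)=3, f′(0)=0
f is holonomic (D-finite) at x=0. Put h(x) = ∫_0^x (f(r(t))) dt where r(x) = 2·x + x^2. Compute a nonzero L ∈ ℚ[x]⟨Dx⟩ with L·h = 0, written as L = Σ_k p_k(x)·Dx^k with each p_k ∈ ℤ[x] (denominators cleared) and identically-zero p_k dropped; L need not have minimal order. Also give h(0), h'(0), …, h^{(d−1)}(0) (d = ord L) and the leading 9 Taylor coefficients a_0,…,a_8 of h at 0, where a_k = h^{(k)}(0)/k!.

f: a_k = 3, 0, -27/2, 0, 81/8, 0, -243/80, 0, 2187/4480, …
f∘r: x↦r, Dx↦Dx/r' in L_f ⇒ L₀.
∫: right-multiply L₀ by Dx.
L = (36 + 108·x + 108·x^2 + 36·x^3)·Dx - Dx^2 + (1 + x)·Dx^3  (order 3).
h: a_k = 0, 3, 0, -18, -27/2, 297/10, 54, 243/35, -2511/40, …
ICs: h(0) = 0, h′(0) = 3, h′′(0) = 0.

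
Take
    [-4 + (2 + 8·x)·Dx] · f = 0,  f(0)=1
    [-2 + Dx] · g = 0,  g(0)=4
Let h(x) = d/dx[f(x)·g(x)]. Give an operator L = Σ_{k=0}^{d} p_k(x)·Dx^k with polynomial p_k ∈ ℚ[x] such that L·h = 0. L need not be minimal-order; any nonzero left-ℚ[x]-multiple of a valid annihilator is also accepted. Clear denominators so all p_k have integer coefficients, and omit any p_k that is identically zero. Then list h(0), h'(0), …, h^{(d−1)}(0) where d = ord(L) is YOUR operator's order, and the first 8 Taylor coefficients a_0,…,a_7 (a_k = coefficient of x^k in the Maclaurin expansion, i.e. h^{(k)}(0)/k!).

f: a_k = 1, 2, -2, 4, -10, 28, -84, 264, …
g: a_k = 4, 8, 8, 16/3, 8/3, 16/15, 16/45, 32/315, …
h₀=f·g: eliminate ⇒ L₀, order ≤ 1·1.
h₀' ⇒ L via d/dx closure of L₀.
L = (2 + 16·x + 16·x^2) + (-1 - 6·x - 8·x^2)·Dx  (order 1).
h: a_k = 16, 32, 64, -128/3, 896/3, -15616/15, 177664/45, -4701184/315, …
ICs: h(0) = 16.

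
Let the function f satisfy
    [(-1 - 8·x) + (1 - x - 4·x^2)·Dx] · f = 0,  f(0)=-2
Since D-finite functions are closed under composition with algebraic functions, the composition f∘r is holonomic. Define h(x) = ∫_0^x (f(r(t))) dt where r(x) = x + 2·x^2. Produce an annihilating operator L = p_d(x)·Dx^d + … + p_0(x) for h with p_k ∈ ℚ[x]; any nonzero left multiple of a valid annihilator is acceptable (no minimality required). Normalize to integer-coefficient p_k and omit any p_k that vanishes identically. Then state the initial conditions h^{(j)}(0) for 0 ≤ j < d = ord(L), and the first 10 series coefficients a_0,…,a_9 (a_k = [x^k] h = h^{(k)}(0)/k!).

f: a_k = -2, -2, -10, -18, -58, -130, -362, -882, -2330, -5858, …
Substitute x→r, Dx→(1/r')Dx; clear ⇒ L₀.
Integrate: L := L₀·Dx.
L = (1 + 12·x + 48·x^2 + 64·x^3)·Dx + (-1 + x + 6·x^2 + 16·x^3 + 16·x^4)·Dx^2  (order 2).
h: a_k = 0, -2, -1, -14/3, -29/2, -206/5, -135, -3198/7, -6141/4, -47726/9, …
ICs: h(0) = 0, h′(0) = -2.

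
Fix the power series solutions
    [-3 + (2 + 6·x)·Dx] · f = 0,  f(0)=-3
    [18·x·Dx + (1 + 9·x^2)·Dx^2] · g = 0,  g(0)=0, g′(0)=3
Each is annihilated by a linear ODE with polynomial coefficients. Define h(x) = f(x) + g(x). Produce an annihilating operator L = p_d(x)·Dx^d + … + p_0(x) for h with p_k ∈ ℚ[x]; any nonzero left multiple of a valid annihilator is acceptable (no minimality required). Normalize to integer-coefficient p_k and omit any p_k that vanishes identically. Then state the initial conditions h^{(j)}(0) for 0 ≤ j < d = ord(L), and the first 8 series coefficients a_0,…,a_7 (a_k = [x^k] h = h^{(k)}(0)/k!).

f: a_k = -3, -9/2, 27/8, -81/16, 1215/128, -5103/256, 45927/1024, -216513/2048, …
g: a_k = 0, 3, 0, -9, 0, 243/5, 0, -2187/7, …
h₀=f+g: left-lcm gives L₀, ord ≤ 3.
L = (-36 - 270·x + 972·x^2 + 1458·x^3)·Dx + (-33 - 144·x + 270·x^2 + 3888·x^3 + 5103·x^4)·Dx^2 + (-2 + 18·x + 108·x^2 + 324·x^3 + 1134·x^4 + 1458·x^5)·Dx^3  (order 3).
h: a_k = -3, -3/2, 27/8, -225/16, 1215/128, 36693/1280, 45927/1024, -5994567/14336, …
ICs: h(0) = -3, h′(0) = -3/2, h′′(0) = 27/4.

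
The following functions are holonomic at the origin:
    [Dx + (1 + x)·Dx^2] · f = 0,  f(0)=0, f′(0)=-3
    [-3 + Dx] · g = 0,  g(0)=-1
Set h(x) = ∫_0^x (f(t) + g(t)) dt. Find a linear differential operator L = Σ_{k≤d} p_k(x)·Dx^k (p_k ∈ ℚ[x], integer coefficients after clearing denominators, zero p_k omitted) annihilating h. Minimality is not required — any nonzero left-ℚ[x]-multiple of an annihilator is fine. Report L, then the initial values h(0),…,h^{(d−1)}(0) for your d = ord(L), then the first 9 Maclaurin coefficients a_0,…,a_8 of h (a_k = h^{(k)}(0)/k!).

f: a_k = 0, -3, 3/2, -1, 3/4, -3/5, 1/2, -3/7, 3/8, …
g: a_k = -1, -3, -9/2, -9/2, -27/8, -81/40, -81/80, -243/560, -729/4480, …
f+g: L₀ = lclm(L_f,L_g), ord ≤ 2+1.
Integrate: L := L₀·Dx.
L = (-15 - 9·x)·Dx^2 + (-7 - 18·x - 9·x^2)·Dx^3 + (4 + 7·x + 3·x^2)·Dx^4  (order 4).
h: a_k = 0, -1, -3, -1, -11/8, -21/40, -7/16, -41/560, -69/640, …
ICs: h(0) = 0, h′(0) = -1, h′′(0) = -6, h′′′(0) = -6.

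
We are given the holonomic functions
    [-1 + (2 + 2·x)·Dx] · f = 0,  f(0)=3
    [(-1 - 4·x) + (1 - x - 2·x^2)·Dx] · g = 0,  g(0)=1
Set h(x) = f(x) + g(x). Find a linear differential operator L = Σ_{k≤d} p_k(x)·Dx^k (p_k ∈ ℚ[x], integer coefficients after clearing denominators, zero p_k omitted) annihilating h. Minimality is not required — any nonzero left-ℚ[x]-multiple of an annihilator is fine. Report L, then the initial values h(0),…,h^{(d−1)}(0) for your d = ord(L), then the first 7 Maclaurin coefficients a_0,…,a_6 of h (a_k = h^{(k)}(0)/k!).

f: a_k = 3, 3/2, -3/8, 3/16, -15/128, 21/256, -63/1024, …
g: a_k = 1, 1, 3, 5, 11, 21, 43, …
L₀ := lclm(L_f,L_g); ord L₀ ≤ 1+1.
L = (13 + 26·x + 40·x^2) + (-25 - 69·x - 144·x^2 - 100·x^3)·Dx + (2 + 20·x - 6·x^2 - 64·x^3 - 40·x^4)·Dx^2  (order 2).
h: a_k = 4, 5/2, 21/8, 83/16, 1393/128, 5397/256, 43969/1024, …
ICs: h(0) = 4, h′(0) = 5/2.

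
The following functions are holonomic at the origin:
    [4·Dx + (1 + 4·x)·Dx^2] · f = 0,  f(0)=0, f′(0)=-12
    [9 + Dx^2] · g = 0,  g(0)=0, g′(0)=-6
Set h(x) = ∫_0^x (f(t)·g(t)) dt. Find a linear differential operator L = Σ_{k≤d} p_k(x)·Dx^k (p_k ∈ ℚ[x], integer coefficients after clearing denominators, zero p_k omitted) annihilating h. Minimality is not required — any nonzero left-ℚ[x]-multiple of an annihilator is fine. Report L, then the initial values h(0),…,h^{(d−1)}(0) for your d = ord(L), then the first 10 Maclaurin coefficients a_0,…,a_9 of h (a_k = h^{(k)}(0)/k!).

L = (-2043 - 1296·x + 44064·x^2 + 186624·x^3 + 186624·x^4)·Dx + (72 + 5472·x + 31104·x^2 + 41472·x^3)·Dx^2 + (-182 + 864·x + 12096·x^2 + 41472·x^3 + 41472·x^4)·Dx^3 + (8 + 608·x + 3456·x^2 + 4608·x^3)·Dx^4 + (5 + 112·x + 800·x^2 + 2304·x^3 + 2304·x^4)·Dx^5  (order 5).
h: a_k = 0, 0, 0, 24, -36, 276/5, -156, 3159/7, -26643/20, 286607/70, …
ICs: h(0) = 0, h′(0) = 0, h′′(0) = 0, h′′′(0) = 144, h′′′′(0) = -864.

f: a_k = 0, -12, 24, -64, 192, -3072/5, 2048, -49152/7, 24576, -262144/3, …
g: a_k = 0, -6, 0, 9, 0, -81/20, 0, 243/280, 0, -243/2240, …
Product ⇒ symmetric product L₀, ord ≤ 4.
∫: right-multiply L₀ by Dx.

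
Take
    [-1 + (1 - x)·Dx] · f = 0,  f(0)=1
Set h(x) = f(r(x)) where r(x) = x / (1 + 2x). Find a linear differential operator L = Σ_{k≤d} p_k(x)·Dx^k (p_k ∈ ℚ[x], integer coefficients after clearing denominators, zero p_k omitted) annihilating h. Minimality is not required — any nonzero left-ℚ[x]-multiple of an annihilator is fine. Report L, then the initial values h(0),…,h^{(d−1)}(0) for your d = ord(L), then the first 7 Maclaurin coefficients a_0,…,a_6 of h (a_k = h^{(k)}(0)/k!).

f: a_k = 1, 1, 1, 1, 1, 1, 1, …
f∘r: x↦r, Dx↦Dx/r' in L_f ⇒ L₀.
L = -1 + (1 + 3·x + 2·x^2)·Dx  (order 1).
h: a_k = 1, 1, -1, 1, -1, 1, -1, …
ICs: h(0) = 1.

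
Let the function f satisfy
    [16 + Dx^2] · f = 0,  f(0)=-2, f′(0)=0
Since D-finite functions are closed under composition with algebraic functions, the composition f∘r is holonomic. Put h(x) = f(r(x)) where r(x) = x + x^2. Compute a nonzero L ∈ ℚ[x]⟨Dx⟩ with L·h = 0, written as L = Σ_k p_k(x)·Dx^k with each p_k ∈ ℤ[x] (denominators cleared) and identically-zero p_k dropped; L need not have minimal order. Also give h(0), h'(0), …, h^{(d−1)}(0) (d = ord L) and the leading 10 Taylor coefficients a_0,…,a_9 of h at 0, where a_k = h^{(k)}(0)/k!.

f: a_k = -2, 0, 16, 0, -64/3, 0, 512/45, 0, -1024/315, 0, …
Change of var in L_f (x↦r) gives L₀.
L = (16 + 96·x + 192·x^2 + 128·x^3) - 2·Dx + (1 + 2·x)·Dx^2  (order 2).
h: a_k = -2, 0, 16, 32, -16/3, -256/3, -5248/45, -256/15, 46016/315, 63488/315, …
ICs: h(0) = -2, h′(0) = 0.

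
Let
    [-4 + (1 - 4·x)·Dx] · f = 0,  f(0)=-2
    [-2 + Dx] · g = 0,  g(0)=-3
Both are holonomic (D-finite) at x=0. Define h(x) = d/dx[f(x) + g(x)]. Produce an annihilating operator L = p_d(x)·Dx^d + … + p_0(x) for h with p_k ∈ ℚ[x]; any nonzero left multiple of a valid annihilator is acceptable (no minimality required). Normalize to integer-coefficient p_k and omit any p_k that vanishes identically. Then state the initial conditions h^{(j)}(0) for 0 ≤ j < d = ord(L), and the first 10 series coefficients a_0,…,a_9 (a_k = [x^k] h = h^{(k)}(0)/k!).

L = (80 + 64·x) + (-46 - 16·x + 32·x^2)·Dx + (3 - 8·x - 16·x^2)·Dx^2  (order 2).
h: a_k = -14, -76, -396, -2056, -10244, -245768/5, -3440648/15, -110100496/105, -495452164/105, -19818086408/945, …
ICs: h(0) = -14, h′(0) = -76.

f: a_k = -2, -8, -32, -128, -512, -2048, -8192, -32768, -131072, -524288, …
g: a_k = -3, -6, -6, -4, -2, -4/5, -4/15, -8/105, -2/105, -4/945, …
Sum ⇒ L₀ = lclm(L_f,L_g) in ℚ(x)⟨Dx⟩.
h₀' ⇒ L via d/dx closure of L₀.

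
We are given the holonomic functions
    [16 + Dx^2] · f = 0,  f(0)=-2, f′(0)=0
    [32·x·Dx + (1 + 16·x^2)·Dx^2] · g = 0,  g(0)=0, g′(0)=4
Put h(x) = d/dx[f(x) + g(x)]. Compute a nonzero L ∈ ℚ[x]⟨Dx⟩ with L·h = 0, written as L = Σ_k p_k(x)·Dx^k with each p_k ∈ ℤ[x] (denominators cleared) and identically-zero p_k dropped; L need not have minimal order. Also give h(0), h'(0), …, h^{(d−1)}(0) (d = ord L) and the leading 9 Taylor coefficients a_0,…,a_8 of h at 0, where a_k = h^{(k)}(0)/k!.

f: a_k = -2, 0, 16, 0, -64/3, 0, 512/45, 0, -1024/315, …
g: a_k = 0, 4, 0, -64/3, 0, 1024/5, 0, -16384/7, 0, …
f+g: L₀ = lclm(L_f,L_g), ord ≤ 2+2.
h=h₀': d/dx-closure on L₀ ⇒ L.
L = (-5632·x + 114688·x^3 + 131072·x^5) + (-16 + 1792·x^2 + 36864·x^4 + 65536·x^6)·Dx + (-352·x + 7168·x^3 + 8192·x^5)·Dx^2 + (-1 + 112·x^2 + 2304·x^4 + 4096·x^6)·Dx^3  (order 3).
h: a_k = 4, 32, -64, -256/3, 1024, 1024/15, -16384, -8192/315, 262144, …
ICs: h(0) = 4, h′(0) = 32, h′′(0) = -128.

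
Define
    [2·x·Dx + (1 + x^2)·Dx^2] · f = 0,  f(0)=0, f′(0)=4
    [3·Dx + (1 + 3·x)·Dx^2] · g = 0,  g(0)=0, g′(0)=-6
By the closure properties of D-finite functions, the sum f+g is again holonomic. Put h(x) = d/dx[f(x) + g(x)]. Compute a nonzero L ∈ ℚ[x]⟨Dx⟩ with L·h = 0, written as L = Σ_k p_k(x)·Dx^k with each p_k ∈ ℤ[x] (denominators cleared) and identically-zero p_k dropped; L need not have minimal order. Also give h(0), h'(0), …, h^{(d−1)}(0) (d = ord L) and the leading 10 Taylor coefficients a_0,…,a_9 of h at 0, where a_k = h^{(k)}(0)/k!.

f: a_k = 0, 4, 0, -4/3, 0, 4/5, 0, -4/7, 0, 4/9, …
g: a_k = 0, -6, 9, -18, 81/2, -486/5, 243, -4374/7, 6561/4, -4374, …
L₀ := lclm(L_f,L_g); ord L₀ ≤ 2+2.
h=h₀': d/dx-closure on L₀ ⇒ L.
L = (-6 - 54·x + 18·x^2 + 18·x^3) + (-20 - 12·x - 48·x^2 + 36·x^3 + 36·x^4)·Dx + (-3 - 7·x + 6·x^2 + 2·x^3 + 9·x^4 + 9·x^5)·Dx^2  (order 2).
h: a_k = -2, 18, -58, 162, -482, 1458, -4378, 13122, -39362, 118098, …
ICs: h(0) = -2, h′(0) = 18.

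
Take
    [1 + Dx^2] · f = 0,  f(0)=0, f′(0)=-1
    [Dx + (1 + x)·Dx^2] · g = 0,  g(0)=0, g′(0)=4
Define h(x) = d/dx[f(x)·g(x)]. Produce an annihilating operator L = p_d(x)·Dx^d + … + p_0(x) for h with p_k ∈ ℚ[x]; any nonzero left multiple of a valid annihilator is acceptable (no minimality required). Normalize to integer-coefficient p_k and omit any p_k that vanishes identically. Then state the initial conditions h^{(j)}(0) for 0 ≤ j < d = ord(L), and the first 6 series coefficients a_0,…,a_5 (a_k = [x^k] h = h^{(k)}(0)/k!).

f: a_k = 0, -1, 0, 1/6, 0, -1/120, …
g: a_k = 0, 4, -2, 4/3, -1, 4/5, …
Product ⇒ symmetric product L₀, ord ≤ 4.
h=h₀': d/dx-closure on L₀ ⇒ L.
L = (-25 - 44·x - 42·x^2 + 12·x^3 + 43·x^4 + 24·x^5 + 4·x^6) + (-24 - 32·x + 20·x^2 + 60·x^3 + 40·x^4 + 8·x^5)·Dx + (-28 - 44·x - 14·x^2 + 72·x^3 + 98·x^4 + 48·x^5 + 8·x^6)·Dx^2 + (-24 - 32·x + 20·x^2 + 60·x^3 + 40·x^4 + 8·x^5)·Dx^3 + (-3 + 28·x^2 + 60·x^3 + 55·x^4 + 24·x^5 + 4·x^6)·Dx^4  (order 4).
h: a_k = 0, -8, 6, -8/3, 10/3, -11/3, …
ICs: h(0) = 0, h′(0) = -8, h′′(0) = 12, h′′′(0) = -16.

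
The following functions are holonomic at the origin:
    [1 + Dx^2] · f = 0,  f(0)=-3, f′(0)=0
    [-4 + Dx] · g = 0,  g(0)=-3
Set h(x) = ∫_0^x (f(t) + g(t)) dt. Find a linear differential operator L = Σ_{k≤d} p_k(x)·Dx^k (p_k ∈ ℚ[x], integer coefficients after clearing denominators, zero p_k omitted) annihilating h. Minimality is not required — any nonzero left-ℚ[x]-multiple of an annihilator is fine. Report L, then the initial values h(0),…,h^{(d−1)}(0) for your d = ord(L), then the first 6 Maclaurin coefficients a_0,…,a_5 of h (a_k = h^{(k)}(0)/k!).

L = -4·Dx + Dx^2 - 4·Dx^3 + Dx^4  (order 4).
h: a_k = 0, -6, -6, -15/2, -8, -257/40, …
ICs: h(0) = 0, h′(0) = -6, h′′(0) = -12, h′′′(0) = -45.

f: a_k = -3, 0, 3/2, 0, -1/8, 0, …
g: a_k = -3, -12, -24, -32, -32, -128/5, …
L₀ := lclm(L_f,L_g); ord L₀ ≤ 2+1.
h=∫h₀ ⇒ L = L₀·Dx.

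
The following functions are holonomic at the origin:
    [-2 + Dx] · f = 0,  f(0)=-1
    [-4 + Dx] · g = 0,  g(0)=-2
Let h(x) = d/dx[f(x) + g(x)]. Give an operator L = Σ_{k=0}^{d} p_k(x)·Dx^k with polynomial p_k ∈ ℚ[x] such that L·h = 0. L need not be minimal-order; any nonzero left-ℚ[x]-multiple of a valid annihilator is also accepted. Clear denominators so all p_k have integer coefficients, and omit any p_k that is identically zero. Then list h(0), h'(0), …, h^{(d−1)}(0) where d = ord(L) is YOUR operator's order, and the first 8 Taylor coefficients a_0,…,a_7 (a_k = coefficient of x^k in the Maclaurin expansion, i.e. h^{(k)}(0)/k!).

L = 8 - 6·Dx + Dx^2  (order 2).
h: a_k = -10, -36, -68, -88, -260/3, -344/5, -2056/45, -912/35, …
ICs: h(0) = -10, h′(0) = -36.

f: a_k = -1, -2, -2, -4/3, -2/3, -4/15, -4/45, -8/315, …
g: a_k = -2, -8, -16, -64/3, -64/3, -256/15, -512/45, -2048/315, …
h₀=f+g: left-lcm gives L₀, ord ≤ 2.
Differentiate: ansatz ord ≤ ord L₀ ⇒ L.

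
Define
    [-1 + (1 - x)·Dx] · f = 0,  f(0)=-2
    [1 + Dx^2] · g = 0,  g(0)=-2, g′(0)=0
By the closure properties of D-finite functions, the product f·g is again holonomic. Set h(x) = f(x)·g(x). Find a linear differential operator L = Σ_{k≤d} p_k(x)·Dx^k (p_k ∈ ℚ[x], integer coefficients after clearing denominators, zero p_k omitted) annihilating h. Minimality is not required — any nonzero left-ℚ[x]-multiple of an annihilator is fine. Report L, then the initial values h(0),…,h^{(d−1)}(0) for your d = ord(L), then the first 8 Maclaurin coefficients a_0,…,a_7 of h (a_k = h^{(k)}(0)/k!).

L = (-1 + x) + 2·Dx + (-1 + x)·Dx^2  (order 2).
h: a_k = 4, 4, 2, 2, 13/6, 13/6, 389/180, 389/180, …
ICs: h(0) = 4, h′(0) = 4.

f: a_k = -2, -2, -2, -2, -2, -2, -2, -2, …
g: a_k = -2, 0, 1, 0, -1/12, 0, 1/360, 0, …
Sym-product of L_f,L_g gives L₀ (≤ ord 2).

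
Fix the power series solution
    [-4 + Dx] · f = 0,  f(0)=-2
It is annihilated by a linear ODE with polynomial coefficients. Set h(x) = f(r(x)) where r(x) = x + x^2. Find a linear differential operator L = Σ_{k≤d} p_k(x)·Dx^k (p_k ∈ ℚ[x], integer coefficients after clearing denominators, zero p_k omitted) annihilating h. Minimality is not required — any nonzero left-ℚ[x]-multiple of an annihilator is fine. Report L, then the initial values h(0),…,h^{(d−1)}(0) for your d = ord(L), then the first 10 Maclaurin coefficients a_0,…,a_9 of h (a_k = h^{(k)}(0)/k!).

L = (-4 - 8·x) + Dx  (order 1).
h: a_k = -2, -8, -24, -160/3, -304/3, -832/5, -11072/45, -104192/315, -2880/7, -1351936/2835, …
ICs: h(0) = -2.

f: a_k = -2, -8, -16, -64/3, -64/3, -256/15, -512/45, -2048/315, -1024/315, -4096/2835, …
Substitute x→r, Dx→(1/r')Dx; clear ⇒ L₀.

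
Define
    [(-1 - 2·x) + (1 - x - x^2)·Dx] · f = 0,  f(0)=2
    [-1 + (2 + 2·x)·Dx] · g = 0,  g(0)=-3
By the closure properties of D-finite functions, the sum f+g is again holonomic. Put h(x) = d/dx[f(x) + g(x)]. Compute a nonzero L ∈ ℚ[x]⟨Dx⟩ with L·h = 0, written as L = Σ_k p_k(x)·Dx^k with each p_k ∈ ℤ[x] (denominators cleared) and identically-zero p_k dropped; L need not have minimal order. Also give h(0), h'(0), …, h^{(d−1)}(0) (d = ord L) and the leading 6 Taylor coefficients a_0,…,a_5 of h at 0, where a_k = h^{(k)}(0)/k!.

f: a_k = 2, 2, 4, 6, 10, 16, …
g: a_k = -3, -3/2, 3/8, -3/16, 15/128, -21/256, …
Sum ⇒ L₀ = lclm(L_f,L_g) in ℚ(x)⟨Dx⟩.
h=h₀': d/dx-closure on L₀ ⇒ L.
L = (-48 - 138·x - 156·x^2 - 84·x^3 - 30·x^4) + (-69 - 336·x - 615·x^2 - 576·x^3 - 321·x^4 - 90·x^5)·Dx + (18 + 42·x + 6·x^2 - 82·x^3 - 126·x^4 - 82·x^5 - 20·x^6)·Dx^2  (order 2).
h: a_k = 1/2, 35/4, 279/16, 1295/32, 20375/256, 80061/512, …
ICs: h(0) = 1/2, h′(0) = 35/4.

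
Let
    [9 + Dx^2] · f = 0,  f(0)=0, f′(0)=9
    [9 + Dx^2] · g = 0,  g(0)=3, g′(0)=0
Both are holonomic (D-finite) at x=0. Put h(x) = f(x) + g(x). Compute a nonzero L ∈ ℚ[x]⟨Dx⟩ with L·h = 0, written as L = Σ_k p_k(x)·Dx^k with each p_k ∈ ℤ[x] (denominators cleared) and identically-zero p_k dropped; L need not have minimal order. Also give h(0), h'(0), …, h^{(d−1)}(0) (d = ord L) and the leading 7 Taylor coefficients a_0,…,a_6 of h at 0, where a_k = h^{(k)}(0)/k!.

f: a_k = 0, 9, 0, -27/2, 0, 243/40, 0, …
g: a_k = 3, 0, -27/2, 0, 81/8, 0, -243/80, …
L₀ := lclm(L_f,L_g); ord L₀ ≤ 2+2.
L = 9 + Dx^2  (order 2).
h: a_k = 3, 9, -27/2, -27/2, 81/8, 243/40, -243/80, …
ICs: h(0) = 3, h′(0) = 9.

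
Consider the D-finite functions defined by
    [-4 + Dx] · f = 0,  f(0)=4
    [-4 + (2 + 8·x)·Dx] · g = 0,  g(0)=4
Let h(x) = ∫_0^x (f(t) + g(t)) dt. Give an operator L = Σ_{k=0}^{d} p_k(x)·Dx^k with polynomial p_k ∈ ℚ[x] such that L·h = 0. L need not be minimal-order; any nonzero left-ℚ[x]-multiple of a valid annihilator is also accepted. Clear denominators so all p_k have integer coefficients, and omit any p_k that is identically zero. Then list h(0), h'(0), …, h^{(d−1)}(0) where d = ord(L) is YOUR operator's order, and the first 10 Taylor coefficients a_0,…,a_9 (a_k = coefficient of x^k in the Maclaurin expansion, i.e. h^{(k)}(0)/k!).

f: a_k = 4, 16, 32, 128/3, 128/3, 512/15, 1024/45, 4096/315, 2048/315, 8192/2835, …
g: a_k = 4, 8, -8, 16, -40, 112, -336, 1056, -3432, 11440, …
Sum ⇒ L₀ = lclm(L_f,L_g) in ℚ(x)⟨Dx⟩.
h=∫h₀ ⇒ L = L₀·Dx.
L = (24 + 64·x)·Dx + (-10 - 64·x - 128·x^2)·Dx^2 + (1 + 12·x + 32·x^2)·Dx^3  (order 3).
h: a_k = 0, 8, 12, 8, 44/3, 8/15, 1096/45, -14096/315, 42092/315, -1079032/2835, …
ICs: h(0) = 0, h′(0) = 8, h′′(0) = 24.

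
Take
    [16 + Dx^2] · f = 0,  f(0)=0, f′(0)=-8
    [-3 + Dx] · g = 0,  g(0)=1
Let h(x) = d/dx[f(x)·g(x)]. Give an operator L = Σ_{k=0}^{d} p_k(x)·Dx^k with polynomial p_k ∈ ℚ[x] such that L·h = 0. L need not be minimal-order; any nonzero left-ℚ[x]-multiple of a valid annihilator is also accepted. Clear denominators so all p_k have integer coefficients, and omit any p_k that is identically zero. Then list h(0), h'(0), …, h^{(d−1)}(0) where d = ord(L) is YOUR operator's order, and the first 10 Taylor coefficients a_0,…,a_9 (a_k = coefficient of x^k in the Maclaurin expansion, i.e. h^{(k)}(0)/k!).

L = 25 - 6·Dx + Dx^2  (order 2).
h: a_k = -8, -48, -44, 112, 779/3, 858/5, -4031/90, -2108/15, -430441/5040, -61541/7560, …
ICs: h(0) = -8, h′(0) = -48.

f: a_k = 0, -8, 0, 64/3, 0, -256/15, 0, 2048/315, 0, -4096/2835, …
g: a_k = 1, 3, 9/2, 9/2, 27/8, 81/40, 81/80, 243/560, 729/4480, 243/4480, …
L₀ := L_f ⊗_s L_g (sym. prod.), ord ≤ 2.
h₀' ⇒ L via d/dx closure of L₀.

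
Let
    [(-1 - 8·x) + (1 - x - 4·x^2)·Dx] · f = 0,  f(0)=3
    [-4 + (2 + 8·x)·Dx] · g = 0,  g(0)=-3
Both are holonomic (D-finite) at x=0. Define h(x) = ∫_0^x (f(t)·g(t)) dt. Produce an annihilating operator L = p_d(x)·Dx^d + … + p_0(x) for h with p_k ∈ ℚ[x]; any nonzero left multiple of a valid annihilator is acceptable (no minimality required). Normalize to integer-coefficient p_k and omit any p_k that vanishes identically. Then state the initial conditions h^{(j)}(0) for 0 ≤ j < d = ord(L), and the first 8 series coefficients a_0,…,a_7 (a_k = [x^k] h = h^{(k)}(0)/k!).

f: a_k = 3, 3, 15, 27, 87, 195, 543, 1323, …
g: a_k = -3, -6, 6, -12, 30, -84, 252, -792, …
L₀ := L_f ⊗_s L_g (sym. prod.), ord ≤ 1.
h=∫h₀ ⇒ L = L₀·Dx.
L = (3 + 10·x + 24·x^2)·Dx + (-1 - 3·x + 8·x^2 + 16·x^3)·Dx^2  (order 2).
h: a_k = 0, -9, -27/2, -15, -189/4, -279/5, -429/2, -1647/7, …
ICs: h(0) = 0, h′(0) = -9.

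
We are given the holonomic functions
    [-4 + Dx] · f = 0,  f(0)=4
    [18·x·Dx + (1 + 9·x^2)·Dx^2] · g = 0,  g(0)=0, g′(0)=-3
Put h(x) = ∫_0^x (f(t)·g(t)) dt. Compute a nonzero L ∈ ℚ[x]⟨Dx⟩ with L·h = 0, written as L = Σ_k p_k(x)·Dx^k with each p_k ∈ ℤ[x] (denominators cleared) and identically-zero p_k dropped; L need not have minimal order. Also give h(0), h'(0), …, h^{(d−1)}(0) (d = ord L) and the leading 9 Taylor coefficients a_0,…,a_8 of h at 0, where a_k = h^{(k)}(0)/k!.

f: a_k = 4, 16, 32, 128/3, 128/3, 512/15, 1024/45, 4096/315, 2048/315, …
g: a_k = 0, -3, 0, 9, 0, -243/5, 0, 2187/7, 0, …
L₀ := L_f ⊗_s L_g (sym. prod.), ord ≤ 2.
h=∫₀ˣh₀: take L = L₀·Dx.
L = (16 - 72·x + 144·x^2)·Dx + (-8 + 18·x - 72·x^2)·Dx^2 + (1 + 9·x^2)·Dx^3  (order 3).
h: a_k = 0, 0, -6, -16, -15, 16/5, -86/15, -496/7, 269/210, …
ICs: h(0) = 0, h′(0) = 0, h′′(0) = -12.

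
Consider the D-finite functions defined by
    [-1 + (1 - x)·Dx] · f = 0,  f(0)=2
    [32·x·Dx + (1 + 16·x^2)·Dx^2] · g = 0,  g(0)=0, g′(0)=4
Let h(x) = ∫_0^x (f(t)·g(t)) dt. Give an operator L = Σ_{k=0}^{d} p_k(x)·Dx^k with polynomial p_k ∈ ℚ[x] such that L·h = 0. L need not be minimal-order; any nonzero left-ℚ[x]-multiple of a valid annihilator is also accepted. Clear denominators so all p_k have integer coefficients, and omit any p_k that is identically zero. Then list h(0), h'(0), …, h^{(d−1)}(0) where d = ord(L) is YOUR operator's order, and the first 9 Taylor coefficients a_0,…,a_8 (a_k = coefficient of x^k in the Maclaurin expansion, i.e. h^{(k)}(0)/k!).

L = 32·x·Dx + (2 - 32·x + 64·x^2)·Dx^2 + (-1 + x - 16·x^2 + 16·x^3)·Dx^3  (order 3).
h: a_k = 0, 0, 4, 8/3, -26/3, -104/15, 2812/45, 5624/105, -56519/105, …
ICs: h(0) = 0, h′(0) = 0, h′′(0) = 8.

f: a_k = 2, 2, 2, 2, 2, 2, 2, 2, 2, …
g: a_k = 0, 4, 0, -64/3, 0, 1024/5, 0, -16384/7, 0, …
L₀ := L_f ⊗_s L_g (sym. prod.), ord ≤ 2.
h=∫₀ˣh₀: take L = L₀·Dx.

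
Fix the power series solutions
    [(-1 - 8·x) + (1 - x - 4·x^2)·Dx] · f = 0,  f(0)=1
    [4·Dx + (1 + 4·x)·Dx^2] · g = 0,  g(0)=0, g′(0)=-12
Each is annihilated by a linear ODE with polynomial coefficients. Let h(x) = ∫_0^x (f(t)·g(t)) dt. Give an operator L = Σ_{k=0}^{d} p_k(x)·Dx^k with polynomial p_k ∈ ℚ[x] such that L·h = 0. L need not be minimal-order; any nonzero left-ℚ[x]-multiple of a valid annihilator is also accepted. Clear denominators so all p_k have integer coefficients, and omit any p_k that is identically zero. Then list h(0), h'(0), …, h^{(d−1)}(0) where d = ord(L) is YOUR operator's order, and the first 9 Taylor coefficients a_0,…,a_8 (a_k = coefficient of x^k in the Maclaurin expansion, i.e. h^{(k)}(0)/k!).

L = (12 + 64·x)·Dx + (-2 + 28·x + 80·x^2)·Dx^2 + (-1 - 3·x + 8·x^2 + 16·x^3)·Dx^3  (order 3).
h: a_k = 0, 0, -6, 4, -25, 28, -2186/15, 8668/35, -15375/14, …
ICs: h(0) = 0, h′(0) = 0, h′′(0) = -12.

f: a_k = 1, 1, 5, 9, 29, 65, 181, 441, 1165, …
g: a_k = 0, -12, 24, -64, 192, -3072/5, 2048, -49152/7, 24576, …
h₀=f·g: eliminate ⇒ L₀, order ≤ 1·2.
h=∫₀ˣh₀: take L = L₀·Dx.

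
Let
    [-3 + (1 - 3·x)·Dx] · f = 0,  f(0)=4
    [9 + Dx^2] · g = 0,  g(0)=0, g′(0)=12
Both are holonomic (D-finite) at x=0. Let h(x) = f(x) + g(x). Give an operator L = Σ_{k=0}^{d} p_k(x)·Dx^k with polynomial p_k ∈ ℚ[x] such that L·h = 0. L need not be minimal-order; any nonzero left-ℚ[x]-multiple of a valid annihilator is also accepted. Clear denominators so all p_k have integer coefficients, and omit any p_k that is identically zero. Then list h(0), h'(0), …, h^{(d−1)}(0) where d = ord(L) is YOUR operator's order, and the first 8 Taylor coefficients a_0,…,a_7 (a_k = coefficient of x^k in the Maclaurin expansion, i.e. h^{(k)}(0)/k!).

f: a_k = 4, 12, 36, 108, 324, 972, 2916, 8748, …
g: a_k = 0, 12, 0, -18, 0, 81/10, 0, -243/140, …
f+g: L₀ = lclm(L_f,L_g), ord ≤ 1+2.
L = (63 - 54·x + 81·x^2) + (-9 + 45·x - 81·x^2 + 81·x^3)·Dx + (7 - 6·x + 9·x^2)·Dx^2 + (-1 + 5·x - 9·x^2 + 9·x^3)·Dx^3  (order 3).
h: a_k = 4, 24, 36, 90, 324, 9801/10, 2916, 1224477/140, …
ICs: h(0) = 4, h′(0) = 24, h′′(0) = 72.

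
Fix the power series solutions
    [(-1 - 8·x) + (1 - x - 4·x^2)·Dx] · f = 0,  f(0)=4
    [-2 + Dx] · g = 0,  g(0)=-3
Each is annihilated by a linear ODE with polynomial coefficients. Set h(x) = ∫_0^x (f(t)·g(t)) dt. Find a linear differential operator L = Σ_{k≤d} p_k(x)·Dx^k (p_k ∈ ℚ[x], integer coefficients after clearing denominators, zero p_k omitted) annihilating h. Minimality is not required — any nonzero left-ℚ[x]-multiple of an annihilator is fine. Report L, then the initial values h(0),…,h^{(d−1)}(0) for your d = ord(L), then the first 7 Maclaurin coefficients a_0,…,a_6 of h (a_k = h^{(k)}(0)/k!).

L = (3 + 6·x - 8·x^2)·Dx + (-1 + x + 4·x^2)·Dx^2  (order 2).
h: a_k = 0, -12, -18, -36, -67, -708/5, -1486/5, …
ICs: h(0) = 0, h′(0) = -12.

f: a_k = 4, 4, 20, 36, 116, 260, 724, …
g: a_k = -3, -6, -6, -4, -2, -4/5, -4/15, …
h₀=f·g: eliminate ⇒ L₀, order ≤ 1·1.
h=∫h₀ ⇒ L = L₀·Dx.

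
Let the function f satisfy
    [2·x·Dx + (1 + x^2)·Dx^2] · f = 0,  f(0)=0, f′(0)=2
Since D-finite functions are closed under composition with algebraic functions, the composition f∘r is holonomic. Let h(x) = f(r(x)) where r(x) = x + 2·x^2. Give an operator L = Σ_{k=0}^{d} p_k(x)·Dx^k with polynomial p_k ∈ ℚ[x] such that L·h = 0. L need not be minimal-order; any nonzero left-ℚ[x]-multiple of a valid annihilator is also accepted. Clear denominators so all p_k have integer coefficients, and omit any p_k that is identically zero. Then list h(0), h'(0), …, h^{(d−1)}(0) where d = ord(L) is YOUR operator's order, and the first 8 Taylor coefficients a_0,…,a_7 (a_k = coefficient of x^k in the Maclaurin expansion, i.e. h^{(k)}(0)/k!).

L = (-4 + 2·x + 16·x^2 + 48·x^3 + 48·x^4)·Dx + (1 + 4·x + x^2 + 8·x^3 + 20·x^4 + 16·x^5)·Dx^2  (order 2).
h: a_k = 0, 2, 4, -2/3, -4, -38/5, -4/3, 110/7, …
ICs: h(0) = 0, h′(0) = 2.

f: a_k = 0, 2, 0, -2/3, 0, 2/5, 0, -2/7, …
L₀ from L_f via x↦r, Dx↦r'^{-1}Dx.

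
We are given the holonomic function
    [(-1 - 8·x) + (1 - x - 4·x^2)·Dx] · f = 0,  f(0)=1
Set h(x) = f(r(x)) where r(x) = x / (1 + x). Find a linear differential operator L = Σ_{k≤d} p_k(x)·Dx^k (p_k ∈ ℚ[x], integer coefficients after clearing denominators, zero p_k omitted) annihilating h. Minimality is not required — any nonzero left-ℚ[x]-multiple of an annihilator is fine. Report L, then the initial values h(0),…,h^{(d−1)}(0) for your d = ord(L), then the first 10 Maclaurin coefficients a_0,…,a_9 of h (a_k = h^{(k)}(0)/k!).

L = (1 + 9·x) + (-1 - 2·x + 3·x^2 + 4·x^3)·Dx  (order 1).
h: a_k = 1, 1, 4, 0, 16, -16, 80, -144, 464, -1040, …
ICs: h(0) = 1.

f: a_k = 1, 1, 5, 9, 29, 65, 181, 441, 1165, 2929, …
Substitute x→r, Dx→(1/r')Dx; clear ⇒ L₀.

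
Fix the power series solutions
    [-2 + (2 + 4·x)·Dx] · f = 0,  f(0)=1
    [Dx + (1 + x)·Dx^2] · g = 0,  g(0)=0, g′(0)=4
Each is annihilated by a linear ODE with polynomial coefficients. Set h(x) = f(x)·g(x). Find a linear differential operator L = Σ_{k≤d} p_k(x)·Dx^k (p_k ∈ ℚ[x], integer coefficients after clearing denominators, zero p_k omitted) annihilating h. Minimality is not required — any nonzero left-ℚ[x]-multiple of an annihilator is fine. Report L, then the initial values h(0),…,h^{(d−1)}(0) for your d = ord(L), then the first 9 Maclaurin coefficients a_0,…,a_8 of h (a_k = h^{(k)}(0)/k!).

L = (2 + x) + (-1 - 2·x)·Dx + (1 + 5·x + 8·x^2 + 4·x^3)·Dx^2  (order 2).
h: a_k = 0, 4, 2, -8/3, 10/3, -131/30, 121/20, -309/35, 943/70, …
ICs: h(0) = 0, h′(0) = 4.

f: a_k = 1, 1, -1/2, 1/2, -5/8, 7/8, -21/16, 33/16, -429/128, …
g: a_k = 0, 4, -2, 4/3, -1, 4/5, -2/3, 4/7, -1/2, …
L₀ := L_f ⊗_s L_g (sym. prod.), ord ≤ 2.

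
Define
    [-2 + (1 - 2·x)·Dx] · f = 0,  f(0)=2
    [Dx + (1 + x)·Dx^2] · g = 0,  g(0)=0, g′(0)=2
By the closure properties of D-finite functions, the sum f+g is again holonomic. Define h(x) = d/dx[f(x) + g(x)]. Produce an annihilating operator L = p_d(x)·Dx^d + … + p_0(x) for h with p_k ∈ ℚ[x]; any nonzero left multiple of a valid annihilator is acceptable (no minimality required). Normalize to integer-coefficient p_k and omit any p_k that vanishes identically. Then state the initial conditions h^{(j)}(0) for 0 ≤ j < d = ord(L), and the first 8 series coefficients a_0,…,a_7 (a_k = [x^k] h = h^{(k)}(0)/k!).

f: a_k = 2, 4, 8, 16, 32, 64, 128, 256, …
g: a_k = 0, 2, -1, 2/3, -1/2, 2/5, -1/3, 2/7, …
Weyl lclm of L_f,L_g ⇒ L₀ (ord ≤ 3).
Derive L from L₀ (diff closure).
L = (32 + 8·x) + (22 + 56·x + 16·x^2)·Dx + (-5 + 3·x + 12·x^2 + 4·x^3)·Dx^2  (order 2).
h: a_k = 6, 14, 50, 126, 322, 766, 1794, 4094, …
ICs: h(0) = 6, h′(0) = 14.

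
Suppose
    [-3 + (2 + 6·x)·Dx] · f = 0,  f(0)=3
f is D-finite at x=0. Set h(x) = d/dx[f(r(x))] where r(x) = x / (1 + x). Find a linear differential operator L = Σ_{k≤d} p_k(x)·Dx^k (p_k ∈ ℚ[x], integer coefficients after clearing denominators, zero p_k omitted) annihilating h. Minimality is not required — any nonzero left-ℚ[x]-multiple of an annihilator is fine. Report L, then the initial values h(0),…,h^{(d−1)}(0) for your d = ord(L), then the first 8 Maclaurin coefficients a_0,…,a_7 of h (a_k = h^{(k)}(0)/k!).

f: a_k = 3, 9/2, -27/8, 81/16, -1215/128, 5103/256, -45927/1024, 216513/2048, …
Substitute x→r, Dx→(1/r')Dx; clear ⇒ L₀.
h=h₀': d/dx-closure on L₀ ⇒ L.
L = (-7 - 16·x) + (-2 - 10·x - 8·x^2)·Dx  (order 1).
h: a_k = 9/2, -63/4, 783/16, -5031/32, 136035/256, -956745/512, 13825035/2048, -101709495/4096, …
ICs: h(0) = 9/2.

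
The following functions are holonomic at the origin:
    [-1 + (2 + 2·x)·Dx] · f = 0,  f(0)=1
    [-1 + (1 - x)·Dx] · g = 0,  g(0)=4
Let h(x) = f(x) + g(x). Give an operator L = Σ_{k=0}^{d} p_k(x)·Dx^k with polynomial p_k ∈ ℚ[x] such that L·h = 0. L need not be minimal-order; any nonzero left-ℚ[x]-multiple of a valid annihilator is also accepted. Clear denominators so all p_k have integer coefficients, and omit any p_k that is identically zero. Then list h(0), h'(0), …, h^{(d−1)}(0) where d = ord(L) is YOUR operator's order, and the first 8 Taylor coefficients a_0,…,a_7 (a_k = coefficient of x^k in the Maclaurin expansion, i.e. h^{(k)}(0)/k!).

f: a_k = 1, 1/2, -1/8, 1/16, -5/128, 7/256, -21/1024, 33/2048, …
g: a_k = 4, 4, 4, 4, 4, 4, 4, 4, …
f+g: L₀ = lclm(L_f,L_g), ord ≤ 1+1.
L = (5 + 3·x) + (-9 - 14·x - 9·x^2)·Dx + (2 + 6·x - 2·x^2 - 6·x^3)·Dx^2  (order 2).
h: a_k = 5, 9/2, 31/8, 65/16, 507/128, 1031/256, 4075/1024, 8225/2048, …
ICs: h(0) = 5, h′(0) = 9/2.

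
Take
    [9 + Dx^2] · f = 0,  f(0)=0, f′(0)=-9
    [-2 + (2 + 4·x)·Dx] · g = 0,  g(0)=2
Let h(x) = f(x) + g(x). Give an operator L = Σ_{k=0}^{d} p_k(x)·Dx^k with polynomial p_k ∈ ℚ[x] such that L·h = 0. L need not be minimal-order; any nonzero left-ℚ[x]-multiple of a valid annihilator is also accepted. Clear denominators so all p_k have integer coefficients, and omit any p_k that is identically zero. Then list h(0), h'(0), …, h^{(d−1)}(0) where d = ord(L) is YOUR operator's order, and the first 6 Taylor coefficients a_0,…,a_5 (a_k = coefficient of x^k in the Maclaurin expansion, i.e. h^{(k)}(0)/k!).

f: a_k = 0, -9, 0, 27/2, 0, -243/40, …
g: a_k = 2, 2, -1, 1, -5/4, 7/4, …
f+g: L₀ = lclm(L_f,L_g), ord ≤ 2+1.
L = (-54 - 162·x - 162·x^2) + (36 + 234·x + 486·x^2 + 324·x^3)·Dx + (-6 - 18·x - 18·x^2)·Dx^2 + (4 + 26·x + 54·x^2 + 36·x^3)·Dx^3  (order 3).
h: a_k = 2, -7, -1, 29/2, -5/4, -173/40, …
ICs: h(0) = 2, h′(0) = -7, h′′(0) = -2.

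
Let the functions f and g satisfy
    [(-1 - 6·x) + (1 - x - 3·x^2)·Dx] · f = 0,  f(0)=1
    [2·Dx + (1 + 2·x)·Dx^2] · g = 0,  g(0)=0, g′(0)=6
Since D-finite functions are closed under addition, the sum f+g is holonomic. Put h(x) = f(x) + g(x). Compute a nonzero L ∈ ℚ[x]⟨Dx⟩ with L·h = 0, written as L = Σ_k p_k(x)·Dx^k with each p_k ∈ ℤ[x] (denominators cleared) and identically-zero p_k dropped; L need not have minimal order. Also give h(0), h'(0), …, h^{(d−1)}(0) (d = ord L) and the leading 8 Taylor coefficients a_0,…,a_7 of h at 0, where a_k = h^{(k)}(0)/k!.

f: a_k = 1, 1, 4, 7, 19, 40, 97, 217, …
g: a_k = 0, 6, -6, 8, -12, 96/5, -32, 384/7, …
L₀ := lclm(L_f,L_g); ord L₀ ≤ 1+2.
L = (74 + 412·x + 948·x^2 + 864·x^3 + 648·x^4)·Dx + (17 + 212·x + 890·x^2 + 1644·x^3 + 1764·x^4 + 1080·x^5)·Dx^2 + (-5 - 27·x - 33·x^2 + 68·x^3 + 276·x^4 + 396·x^5 + 216·x^6)·Dx^3  (order 3).
h: a_k = 1, 7, -2, 15, 7, 296/5, 65, 1903/7, …
ICs: h(0) = 1, h′(0) = 7, h′′(0) = -4.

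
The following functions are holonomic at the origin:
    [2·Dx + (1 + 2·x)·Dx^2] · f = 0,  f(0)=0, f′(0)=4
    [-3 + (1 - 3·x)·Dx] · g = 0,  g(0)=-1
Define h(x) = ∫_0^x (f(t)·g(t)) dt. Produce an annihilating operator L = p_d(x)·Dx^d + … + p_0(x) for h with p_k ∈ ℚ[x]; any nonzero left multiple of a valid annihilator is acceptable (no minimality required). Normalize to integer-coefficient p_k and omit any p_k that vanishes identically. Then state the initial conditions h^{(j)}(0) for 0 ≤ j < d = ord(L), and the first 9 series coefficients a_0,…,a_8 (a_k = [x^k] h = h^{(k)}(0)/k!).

f: a_k = 0, 4, -4, 16/3, -8, 64/5, -64/3, 256/7, -64, …
g: a_k = -1, -3, -9, -27, -81, -243, -729, -2187, -6561, …
h₀=f·g: eliminate ⇒ L₀, order ≤ 2·1.
Integrate: L := L₀·Dx.
L = 6·Dx + (4 + 18·x)·Dx^2 + (-1 + x + 6·x^2)·Dx^3  (order 3).
h: a_k = 0, 0, -2, -8/3, -22/3, -16, -632/15, -11056/105, -9834/35, …
ICs: h(0) = 0, h′(0) = 0, h′′(0) = -4.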